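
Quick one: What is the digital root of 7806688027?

7+8+0+6+6+8+8+0+2+7 = 52
5+2 = 7

7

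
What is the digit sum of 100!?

648

100! = 93326215443944152681699238856266700490715968264381621468592963895217599993229915608941463976156518286253697920827223758251185210916864000000000000000000000000
Sum of its 158 digits: 648.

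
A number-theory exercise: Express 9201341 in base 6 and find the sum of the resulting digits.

31

9201341 in base 6 is 525114445.
Digit sum: 5+2+5+1+1+4+4+4+5 = 31.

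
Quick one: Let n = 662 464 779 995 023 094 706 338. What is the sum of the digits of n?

6+6+2+4+6+4+7+7+9+9+9+5+0+2+3+0+9+4+7+0+6+3+3+8 = 119

119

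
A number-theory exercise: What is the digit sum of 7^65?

7^65 = 8538323413450849900970017037940802745289307058918668807
Sum of its 55 digits: 247.

247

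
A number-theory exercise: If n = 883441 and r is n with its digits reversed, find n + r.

1027829

Reverse of 883441 is 144388.
883441 + 144388 = 1027829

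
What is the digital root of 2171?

2

2+1+7+1 = 11
1+1 = 2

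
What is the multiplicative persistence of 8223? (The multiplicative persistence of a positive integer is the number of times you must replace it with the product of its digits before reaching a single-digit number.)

4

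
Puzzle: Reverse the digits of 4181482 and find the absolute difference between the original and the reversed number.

Reverse of 4181482 is 2841814.
|4181482 − 2841814| = 1339668

1339668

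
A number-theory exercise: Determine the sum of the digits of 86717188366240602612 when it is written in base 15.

92

86717188366240602612 in base 15 is D3074669612228B0C.
Digit sum: 13+3+0+7+4+6+6+9+6+1+2+2+2+8+11+0+12 = 92.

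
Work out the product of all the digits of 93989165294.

9×3×9×8×9×1×6×5×2×9×4 = 37791360

37791360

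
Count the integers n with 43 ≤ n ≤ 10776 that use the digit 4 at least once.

3663

The integers in [43, 10776] that use the digit 4 at least once: 43, 44, 45, 46, 47, 48, …, 10764, 10774.
3663 qualify.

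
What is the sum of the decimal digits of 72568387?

7+2+5+6+8+3+8+7 = 46

46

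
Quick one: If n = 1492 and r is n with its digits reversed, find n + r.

Reverse of 1492 is 2941.
1492 + 2941 = 4433

4433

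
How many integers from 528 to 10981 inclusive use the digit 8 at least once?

3604

The integers in [528, 10981] that use the digit 8 at least once: 528, 538, 548, 558, 568, 578, …, 10980, 10981.
3604 qualify.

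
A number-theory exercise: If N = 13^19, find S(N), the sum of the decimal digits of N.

85

13^19 = 1461920290375446110677
Sum of its 22 digits: 85.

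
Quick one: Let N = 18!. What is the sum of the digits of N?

18! = 6402373705728000
Sum of its 16 digits: 54.

54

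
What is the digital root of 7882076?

7+8+8+2+0+7+6 = 38
3+8 = 11
1+1 = 2
(Equivalently, 7882076 mod 9 = 2.)

2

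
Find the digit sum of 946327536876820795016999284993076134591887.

225

9+4+6+3+2+7+5+3+6+8+7+6+8+2+0+7+9+5+0+1+6+9+9+9+2+8+4+9+9+3+0+7+6+1+3+4+5+9+1+8+8+7 = 225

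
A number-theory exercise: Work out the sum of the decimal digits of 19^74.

388

19^74 = 42439129824447471520208553699316782082156065318222202558554334018390269381432740632277521846921
Sum of its 95 digits: 388.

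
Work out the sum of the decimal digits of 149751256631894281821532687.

124

1+4+9+7+5+1+2+5+6+6+3+1+8+9+4+2+8+1+8+2+1+5+3+2+6+8+7 = 124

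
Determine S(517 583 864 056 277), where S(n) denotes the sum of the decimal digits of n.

74

5+1+7+5+8+3+8+6+4+0+5+6+2+7+7 = 74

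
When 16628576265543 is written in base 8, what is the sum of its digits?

53

16628576265543 in base 8 is 361764430322507.
Digit sum: 3+6+1+7+6+4+4+3+0+3+2+2+5+0+7 = 53.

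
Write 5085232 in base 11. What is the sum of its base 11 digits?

5085232 in base 11 is 2963679.
Digit sum: 2+9+6+3+6+7+9 = 42.

42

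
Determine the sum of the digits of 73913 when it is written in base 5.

17

73913 in base 5 is 4331123.
Digit sum: 4+3+3+1+1+2+3 = 17.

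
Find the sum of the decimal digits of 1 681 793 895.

1+6+8+1+7+9+3+8+9+5 = 57

57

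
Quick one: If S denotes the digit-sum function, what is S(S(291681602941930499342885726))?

11

First digit sum: 128.
1+2+8 = 11.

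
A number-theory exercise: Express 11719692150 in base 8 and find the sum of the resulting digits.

11719692150 in base 8 is 127243047566.
Digit sum: 1+2+7+2+4+3+0+4+7+5+6+6 = 47.

47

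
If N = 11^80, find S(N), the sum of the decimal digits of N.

409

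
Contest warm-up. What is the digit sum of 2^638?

868

2^638 = 1140610154405548804660292901425072831223307126812139982644798129474818791802169346626478202829342849944660577393398601827672176180343859499563165329930553547062998668590066237520718548061650944
Sum of its 193 digits: 868.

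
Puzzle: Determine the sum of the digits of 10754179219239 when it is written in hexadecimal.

84

10754179219239 in base 16 is 9C7E7083F27.
Digit sum: 9+12+7+14+7+0+8+3+15+2+7 = 84.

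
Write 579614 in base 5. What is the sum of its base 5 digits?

18

579614 in base 5 is 122021424.
Digit sum: 1+2+2+0+2+1+4+2+4 = 18.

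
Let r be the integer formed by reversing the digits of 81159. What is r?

Reversing 81159 gives 95118.

95118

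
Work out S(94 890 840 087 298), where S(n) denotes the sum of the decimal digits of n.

76

9+4+8+9+0+8+4+0+0+8+7+2+9+8 = 76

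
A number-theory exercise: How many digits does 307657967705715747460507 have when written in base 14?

21

307657967705715747460507 in base 14 is 396A01B1AB4B6A3BBC65D, which has 21 digits.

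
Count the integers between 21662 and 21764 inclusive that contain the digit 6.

The integers in [21662, 21764] that contain the digit 6: 21662, 21663, 21664, 21665, 21666, 21667, …, 21763, 21764.
49 qualify.

49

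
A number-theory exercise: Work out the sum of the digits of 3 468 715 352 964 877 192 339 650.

3+4+6+8+7+1+5+3+5+2+9+6+4+8+7+7+1+9+2+3+3+9+6+5+0 = 123

123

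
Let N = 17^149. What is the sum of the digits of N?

17^149 = 2172147363022907779474361776621342000439540589227522205979462168592277305191526692240496299246942325487942271318295742127616888519854864549173627596983744917674660981896773071592962897
Sum of its 184 digits: 881.

881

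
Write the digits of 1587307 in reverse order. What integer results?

Reversing 1587307 gives 7037851.

7037851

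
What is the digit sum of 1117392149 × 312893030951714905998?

111

1117392149 × 312893030951714905998 = 349624216262260234048438209702
Sum of its 30 digits: 111.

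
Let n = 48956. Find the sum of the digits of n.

32

4+8+9+5+6 = 32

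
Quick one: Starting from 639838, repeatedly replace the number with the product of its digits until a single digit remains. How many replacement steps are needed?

639838 → 31104 → 0 (2 steps)

2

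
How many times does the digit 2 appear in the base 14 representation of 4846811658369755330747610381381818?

3

4846811658369755330747610381381818 in base 14 is 2B377B453A56262144097960D07306.
The digit 2 appears 3 times.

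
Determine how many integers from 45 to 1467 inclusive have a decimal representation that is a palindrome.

The integers in [45, 1467] that have a decimal representation that is a palindrome: 55, 66, 77, 88, 99, 101, …, 1331, 1441.
100 qualify.

100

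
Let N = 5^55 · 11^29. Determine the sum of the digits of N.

322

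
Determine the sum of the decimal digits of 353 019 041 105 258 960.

62

3+5+3+0+1+9+0+4+1+1+0+5+2+5+8+9+6+0 = 62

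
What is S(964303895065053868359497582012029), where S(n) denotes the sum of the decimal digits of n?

154

9+6+4+3+0+3+8+9+5+0+6+5+0+5+3+8+6+8+3+5+9+4+9+7+5+8+2+0+1+2+0+2+9 = 154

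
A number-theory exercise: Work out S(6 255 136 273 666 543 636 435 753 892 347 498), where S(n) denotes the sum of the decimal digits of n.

166

6+2+5+5+1+3+6+2+7+3+6+6+6+5+4+3+6+3+6+4+3+5+7+5+3+8+9+2+3+4+7+4+9+8 = 166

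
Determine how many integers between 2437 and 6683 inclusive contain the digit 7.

1136

The integers in [2437, 6683] that contain the digit 7: 2437, 2447, 2457, 2467, 2470, 2471, …, 6678, 6679.
1136 qualify.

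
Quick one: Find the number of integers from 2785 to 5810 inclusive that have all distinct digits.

The integers in [2785, 5810] that have all distinct digits: 2785, 2786, 2789, 2790, 2791, 2793, …, 5809, 5810.
1530 qualify.

1530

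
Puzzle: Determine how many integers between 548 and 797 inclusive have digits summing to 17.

The integers in [548, 797] that have digits summing to 17: 548, 557, 566, 575, 584, 593, …, 782, 791.
23 qualify.

23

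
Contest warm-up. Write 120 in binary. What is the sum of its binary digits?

4

120 in base 2 is 1111000.
Digit sum: 1+1+1+1+0+0+0 = 4.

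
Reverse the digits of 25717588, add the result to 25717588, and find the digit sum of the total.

Reversal of 25717588 is 88571752; 25717588 + 88571752 = 114289340.
Digit sum of 114289340: 1+1+4+2+8+9+3+4+0 = 32.

32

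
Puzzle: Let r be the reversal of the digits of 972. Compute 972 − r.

693

Reverse of 972 is 279.
972 − 279 = 693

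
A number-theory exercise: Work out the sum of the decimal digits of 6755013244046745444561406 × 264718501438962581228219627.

257

6755013244046745444561406 × 264718501438962581228219627 = 1788176983164399677850442866703481406670639255915562
Sum of its 52 digits: 257.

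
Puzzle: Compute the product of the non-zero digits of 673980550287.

25401600

6×7×3×9×8×5×5×2×8×7 = 25401600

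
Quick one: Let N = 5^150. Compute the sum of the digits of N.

451

5^150 = 700649232162408535461864791644958065640130970938257885878534141944895541342930300743319094181060791015625
Sum of its 105 digits: 451.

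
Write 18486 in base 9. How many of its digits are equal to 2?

18486 in base 9 is 27320.
The digit 2 appears 2 times.

2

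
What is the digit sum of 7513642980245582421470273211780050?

125

7+5+1+3+6+4+2+9+8+0+2+4+5+5+8+2+4+2+1+4+7+0+2+7+3+2+1+1+7+8+0+0+5+0 = 125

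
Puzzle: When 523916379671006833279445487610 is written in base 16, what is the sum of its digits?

523916379671006833279445487610 in base 16 is 69CDD78CC0096AA5B3BFBCFFA.
Digit sum: 6+9+12+13+13+7+8+12+12+0+0+9+6+10+10+5+11+3+11+15+11+12+15+15+10 = 235.

235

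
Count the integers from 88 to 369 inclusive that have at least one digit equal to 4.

55

The integers in [88, 369] that have at least one digit equal to 4: 94, 104, 114, 124, 134, 140, …, 354, 364.
55 qualify.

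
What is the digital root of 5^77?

2

The digital root of n equals n mod 9 (or 9 when 9 | n), so we need 5^77 mod 9.
5^77 ≡ 2 (mod 9), so the digital root is 2.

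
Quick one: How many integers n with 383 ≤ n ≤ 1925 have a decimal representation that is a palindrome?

71

The integers in [383, 1925] that have a decimal representation that is a palindrome: 383, 393, 404, 414, 424, 434, …, 1771, 1881.
71 qualify.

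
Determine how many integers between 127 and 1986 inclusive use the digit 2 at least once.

513

The integers in [127, 1986] that use the digit 2 at least once: 127, 128, 129, 132, 142, 152, …, 1972, 1982.
513 qualify.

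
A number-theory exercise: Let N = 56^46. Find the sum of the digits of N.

358

56^46 = 261005249534988343442451244983855369132883886599440081215212618361519105067974656
Sum of its 81 digits: 358.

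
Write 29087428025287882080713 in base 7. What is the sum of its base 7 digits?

65

29087428025287882080713 in base 7 is 304554030350100124400545061.
Digit sum: 3+0+4+5+5+4+0+3+0+3+5+0+1+0+0+1+2+4+4+0+0+5+4+5+0+6+1 = 65.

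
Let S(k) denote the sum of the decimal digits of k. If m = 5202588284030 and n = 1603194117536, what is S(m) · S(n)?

2209

S(5202588284030) = 5+2+0+2+5+8+8+2+8+4+0+3+0 = 47.
S(1603194117536) = 1+6+0+3+1+9+4+1+1+7+5+3+6 = 47.
47 · 47 = 2209.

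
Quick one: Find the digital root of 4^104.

7

The digital root of n equals n mod 9 (or 9 when 9 | n), so we need 4^104 mod 9.
4^104 ≡ 7 (mod 9), so the digital root is 7.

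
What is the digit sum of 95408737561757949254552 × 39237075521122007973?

95408737561757949254552 × 39237075521122007973 = 3743559841085606683099341526726776750543096
Sum of its 43 digits: 204.

204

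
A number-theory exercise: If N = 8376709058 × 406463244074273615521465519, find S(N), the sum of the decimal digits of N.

8376709058 × 406463244074273615521465519 = 3404824338381032619909069606441971102
Sum of its 37 digits: 146.

146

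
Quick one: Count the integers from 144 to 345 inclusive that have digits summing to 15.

The integers in [144, 345] that have digits summing to 15: 159, 168, 177, 186, 195, 249, …, 294, 339.
12 qualify.

12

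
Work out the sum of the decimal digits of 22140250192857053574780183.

99

2+2+1+4+0+2+5+0+1+9+2+8+5+7+0+5+3+5+7+4+7+8+0+1+8+3 = 99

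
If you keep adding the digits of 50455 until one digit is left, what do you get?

1

5+0+4+5+5 = 19
1+9 = 10
1+0 = 1
(Equivalently, 50455 mod 9 = 1.)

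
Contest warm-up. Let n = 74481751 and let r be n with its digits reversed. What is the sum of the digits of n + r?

29

Reversal of 74481751 is 15718447; 74481751 + 15718447 = 90200198.
Digit sum of 90200198: 9+0+2+0+0+1+9+8 = 29.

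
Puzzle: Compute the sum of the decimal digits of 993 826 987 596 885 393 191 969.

152

9+9+3+8+2+6+9+8+7+5+9+6+8+8+5+3+9+3+1+9+1+9+6+9 = 152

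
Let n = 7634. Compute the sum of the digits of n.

20

7+6+3+4 = 20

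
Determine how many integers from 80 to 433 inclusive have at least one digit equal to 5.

62

The integers in [80, 433] that have at least one digit equal to 5: 85, 95, 105, 115, 125, 135, …, 415, 425.
62 qualify.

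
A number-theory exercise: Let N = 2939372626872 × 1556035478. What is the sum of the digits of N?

114

2939372626872 × 1556035478 = 4573768090474888164816
Sum of its 22 digits: 114.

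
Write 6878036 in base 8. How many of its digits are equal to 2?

2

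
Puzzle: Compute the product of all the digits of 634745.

6×3×4×7×4×5 = 10080

10080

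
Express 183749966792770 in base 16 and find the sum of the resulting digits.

100

183749966792770 in base 16 is A71E9F7F8842.
Digit sum: 10+7+1+14+9+15+7+15+8+8+4+2 = 100.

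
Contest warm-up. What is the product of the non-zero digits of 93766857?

9×3×7×6×6×8×5×7 = 1905120

1905120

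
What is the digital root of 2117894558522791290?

2+1+1+7+8+9+4+5+5+8+5+2+2+7+9+1+2+9+0 = 87
8+7 = 15
1+5 = 6
(Equivalently, 2117894558522791290 mod 9 = 6.)

6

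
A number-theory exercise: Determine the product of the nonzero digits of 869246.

20736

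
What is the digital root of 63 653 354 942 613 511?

4

6+3+6+5+3+3+5+4+9+4+2+6+1+3+5+1+1 = 67
6+7 = 13
1+3 = 4
(Equivalently, 63 653 354 942 613 511 mod 9 = 4.)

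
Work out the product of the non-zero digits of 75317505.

18375

7×5×3×1×7×5×5 = 18375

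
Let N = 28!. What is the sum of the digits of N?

90

28! = 304888344611713860501504000000
Sum of its 30 digits: 90.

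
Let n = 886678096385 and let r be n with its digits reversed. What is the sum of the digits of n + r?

Reversal of 886678096385 is 583690876688; 886678096385 + 583690876688 = 1470368973073.
Digit sum of 1470368973073: 1+4+7+0+3+6+8+9+7+3+0+7+3 = 58.

58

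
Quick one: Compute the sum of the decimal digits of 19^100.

19^100 = 75051624198251984443456989853061891539043939434909537798332873934101480896578056472849915762891214746171016655874432115640378001
Sum of its 128 digits: 595.

595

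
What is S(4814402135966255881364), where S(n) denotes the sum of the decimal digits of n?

4+8+1+4+4+0+2+1+3+5+9+6+6+2+5+5+8+8+1+3+6+4 = 95

95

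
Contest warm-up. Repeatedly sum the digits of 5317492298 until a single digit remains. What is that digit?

5

5+3+1+7+4+9+2+2+9+8 = 50
5+0 = 5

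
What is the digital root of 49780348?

7

4+9+7+8+0+3+4+8 = 43
4+3 = 7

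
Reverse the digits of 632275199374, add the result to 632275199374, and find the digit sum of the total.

44

Reversal of 632275199374 is 473991572236; 632275199374 + 473991572236 = 1106266771610.
Digit sum of 1106266771610: 1+1+0+6+2+6+6+7+7+1+6+1+0 = 44.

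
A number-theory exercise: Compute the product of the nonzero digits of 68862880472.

16515072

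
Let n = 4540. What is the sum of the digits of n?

4+5+4+0 = 13

13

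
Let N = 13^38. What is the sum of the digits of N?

178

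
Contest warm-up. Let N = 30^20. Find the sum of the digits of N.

30^20 = 348678440100000000000000000000
Sum of its 30 digits: 45.

45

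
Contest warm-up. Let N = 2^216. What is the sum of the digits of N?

289

2^216 = 105312291668557186697918027683670432318895095400549111254310977536
Sum of its 66 digits: 289.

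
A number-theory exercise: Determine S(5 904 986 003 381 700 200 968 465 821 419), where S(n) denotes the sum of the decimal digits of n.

5+9+0+4+9+8+6+0+0+3+3+8+1+7+0+0+2+0+0+9+6+8+4+6+5+8+2+1+4+1+9 = 128

128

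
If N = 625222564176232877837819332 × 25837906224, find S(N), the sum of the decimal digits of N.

156

625222564176232877837819332 × 25837906224 = 16154441982314326907159223780870322368
Sum of its 38 digits: 156.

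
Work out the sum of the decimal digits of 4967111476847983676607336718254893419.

4+9+6+7+1+1+1+4+7+6+8+4+7+9+8+3+6+7+6+6+0+7+3+3+6+7+1+8+2+5+4+8+9+3+4+1+9 = 190

190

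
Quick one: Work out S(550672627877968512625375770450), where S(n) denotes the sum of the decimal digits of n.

5+5+0+6+7+2+6+2+7+8+7+7+9+6+8+5+1+2+6+2+5+3+7+5+7+7+0+4+5+0 = 144

144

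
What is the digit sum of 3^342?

747

3^342 = 14978527259308333234727142345377640223067183982471608619098108558975486681619863926983547918816717459507841524971007905412866094081182417045161149930526409590653209
Sum of its 164 digits: 747.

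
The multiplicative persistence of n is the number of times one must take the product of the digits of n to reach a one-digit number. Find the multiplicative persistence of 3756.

2

3756 → 630 → 0 (2 steps)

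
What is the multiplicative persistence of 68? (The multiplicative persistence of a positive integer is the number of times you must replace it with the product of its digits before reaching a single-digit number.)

3

68 → 48 → 32 → 6 (3 steps)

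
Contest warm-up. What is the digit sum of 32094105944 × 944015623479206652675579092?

32094105944 × 944015623479206652675579092 = 30297337432732872192039646440199322848
Sum of its 38 digits: 166.

166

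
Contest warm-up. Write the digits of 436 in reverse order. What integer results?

Reversing 436 gives 634.

634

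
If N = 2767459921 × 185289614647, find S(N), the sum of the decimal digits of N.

85

2767459921 × 185289614647 = 512781582313107062887
Sum of its 21 digits: 85.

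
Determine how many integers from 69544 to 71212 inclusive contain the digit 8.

The integers in [69544, 71212] that contain the digit 8: 69548, 69558, 69568, 69578, 69580, 69581, …, 71198, 71208.
482 qualify.

482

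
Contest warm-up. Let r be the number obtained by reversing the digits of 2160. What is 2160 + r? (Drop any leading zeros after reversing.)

Reverse of 2160 is 612.
2160 + 612 = 2772

2772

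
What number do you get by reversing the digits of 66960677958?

Reversing 66960677958 gives 85977606966.

85977606966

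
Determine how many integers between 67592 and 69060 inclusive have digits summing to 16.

The integers in [67592, 69060] that have digits summing to 16: 68002, 68011, 68020, 68101, 68110, 68200, 69001, 69010.
8 qualify.

8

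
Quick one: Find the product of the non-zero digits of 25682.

2×5×6×8×2 = 960

960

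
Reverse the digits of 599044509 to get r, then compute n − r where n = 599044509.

-306396486

Reverse of 599044509 is 905440995.
599044509 − 905440995 = -306396486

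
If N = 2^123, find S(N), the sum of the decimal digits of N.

170

2^123 = 10633823966279326983230456482242756608
Sum of its 38 digits: 170.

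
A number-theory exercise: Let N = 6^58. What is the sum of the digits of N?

171

6^58 = 1357602166130257152481187563160405662935023616
Sum of its 46 digits: 171.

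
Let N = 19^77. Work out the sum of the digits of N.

442

19^77 = 291089991465885207157110469823613808301508452017686087349124177032138857687247167996791522348031139
Sum of its 99 digits: 442.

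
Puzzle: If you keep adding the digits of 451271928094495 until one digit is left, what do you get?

4+5+1+2+7+1+9+2+8+0+9+4+4+9+5 = 70
7+0 = 7
(Equivalently, 451271928094495 mod 9 = 7.)

7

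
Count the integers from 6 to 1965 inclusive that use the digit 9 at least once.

The integers in [6, 1965] that use the digit 9 at least once: 9, 19, 29, 39, 49, 59, …, 1964, 1965.
508 qualify.

508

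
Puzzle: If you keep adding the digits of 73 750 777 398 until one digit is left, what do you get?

9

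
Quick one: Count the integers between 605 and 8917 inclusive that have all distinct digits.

4274

The integers in [605, 8917] that have all distinct digits: 605, 607, 608, 609, 610, 612, …, 8916, 8917.
4274 qualify.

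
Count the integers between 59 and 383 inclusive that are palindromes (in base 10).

The integers in [59, 383] that are palindromes (in base 10): 66, 77, 88, 99, 101, 111, …, 373, 383.
33 qualify.

33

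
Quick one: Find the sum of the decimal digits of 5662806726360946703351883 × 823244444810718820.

186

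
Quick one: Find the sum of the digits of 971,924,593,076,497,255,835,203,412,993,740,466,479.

190

9+7+1+9+2+4+5+9+3+0+7+6+4+9+7+2+5+5+8+3+5+2+0+3+4+1+2+9+9+3+7+4+0+4+6+6+4+7+9 = 190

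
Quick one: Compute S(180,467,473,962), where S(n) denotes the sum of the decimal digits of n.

1+8+0+4+6+7+4+7+3+9+6+2 = 57

57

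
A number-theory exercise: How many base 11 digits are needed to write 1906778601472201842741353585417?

30

1906778601472201842741353585417 in base 11 is 12249892406863418511A8256A4305, which has 30 digits.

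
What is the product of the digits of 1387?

168

1×3×8×7 = 168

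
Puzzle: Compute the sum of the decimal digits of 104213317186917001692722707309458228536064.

1+0+4+2+1+3+3+1+7+1+8+6+9+1+7+0+0+1+6+9+2+7+2+2+7+0+7+3+0+9+4+5+8+2+2+8+5+3+6+0+6+4 = 162

162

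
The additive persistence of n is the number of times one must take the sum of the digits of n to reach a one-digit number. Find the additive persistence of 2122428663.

2122428663 → 36 → 9 (2 steps)

2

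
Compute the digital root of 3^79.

9

The digital root of n equals n mod 9 (or 9 when 9 | n), so we need 3^79 mod 9.
3^79 ≡ 0 (mod 9), so the digital root is 9.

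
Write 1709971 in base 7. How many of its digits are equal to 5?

1

1709971 in base 7 is 20351224.
The digit 5 appears 1 time.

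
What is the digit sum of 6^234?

819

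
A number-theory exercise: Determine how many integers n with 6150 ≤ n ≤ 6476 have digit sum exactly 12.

The integers in [6150, 6476] that have digit sum exactly 12: 6150, 6204, 6213, 6222, 6231, 6240, …, 6411, 6420.
13 qualify.

13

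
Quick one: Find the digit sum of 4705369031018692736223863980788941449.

4+7+0+5+3+6+9+0+3+1+0+1+8+6+9+2+7+3+6+2+2+3+8+6+3+9+8+0+7+8+8+9+4+1+4+4+9 = 175

175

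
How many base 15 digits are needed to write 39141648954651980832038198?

22

39141648954651980832038198 in base 15 is 7CA9BB9E74418799494168, which has 22 digits.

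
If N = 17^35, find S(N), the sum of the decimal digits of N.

215

17^35 = 11633549665058175578832094238737833478284593
Sum of its 44 digits: 215.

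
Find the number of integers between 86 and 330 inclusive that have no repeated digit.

180

The integers in [86, 330] that have no repeated digit: 86, 87, 89, 90, 91, 92, …, 328, 329.
180 qualify.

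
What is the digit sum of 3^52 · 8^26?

216

3^52 · 8^26 = 1952742179632648180960375487281873152836427055104
Sum of its 49 digits: 216.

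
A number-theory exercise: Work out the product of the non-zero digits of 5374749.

105840

5×3×7×4×7×4×9 = 105840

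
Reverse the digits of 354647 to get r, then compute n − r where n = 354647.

Reverse of 354647 is 746453.
354647 − 746453 = -391806

-391806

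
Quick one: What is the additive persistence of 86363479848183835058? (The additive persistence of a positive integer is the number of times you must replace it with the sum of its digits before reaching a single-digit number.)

2

86363479848183835058 → 107 → 8 (2 steps)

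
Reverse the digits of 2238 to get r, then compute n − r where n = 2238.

Reverse of 2238 is 8322.
2238 − 8322 = -6084

-6084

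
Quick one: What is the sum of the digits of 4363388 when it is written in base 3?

18

4363388 in base 3 is 22012200102222.
Digit sum: 2+2+0+1+2+2+0+0+1+0+2+2+2+2 = 18.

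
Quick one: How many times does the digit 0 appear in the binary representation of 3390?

4

3390 in base 2 is 110100111110.
The digit 0 appears 4 times.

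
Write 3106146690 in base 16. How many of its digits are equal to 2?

2

3106146690 in base 16 is B9240982.
The digit 2 appears 2 times.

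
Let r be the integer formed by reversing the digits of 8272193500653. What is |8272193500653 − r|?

4712139587925

Reverse of 8272193500653 is 3560053912728.
|8272193500653 − 3560053912728| = 4712139587925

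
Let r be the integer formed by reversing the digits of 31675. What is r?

Reversing 31675 gives 57613.

57613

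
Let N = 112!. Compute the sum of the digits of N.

765

112! = 197450685722107402353682037275992488341277868034975337796656295094902858969771811440894224355027779366597957338237853638272334919686385621811850780464277094400000000000000000000000000
Sum of its 183 digits: 765.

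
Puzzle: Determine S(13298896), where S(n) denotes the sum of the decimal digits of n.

1+3+2+9+8+8+9+6 = 46

46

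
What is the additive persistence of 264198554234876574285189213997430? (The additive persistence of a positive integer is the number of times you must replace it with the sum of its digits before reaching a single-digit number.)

2

264198554234876574285189213997430 → 161 → 8 (2 steps)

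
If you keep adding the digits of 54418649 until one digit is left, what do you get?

5

5+4+4+1+8+6+4+9 = 41
4+1 = 5
(Equivalently, 54418649 mod 9 = 5.)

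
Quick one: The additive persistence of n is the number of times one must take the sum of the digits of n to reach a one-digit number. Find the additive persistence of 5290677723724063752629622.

2

5290677723724063752629622 → 111 → 3 (2 steps)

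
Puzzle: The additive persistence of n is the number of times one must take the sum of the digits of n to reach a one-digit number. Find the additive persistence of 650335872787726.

3

650335872787726 → 76 → 13 → 4 (3 steps)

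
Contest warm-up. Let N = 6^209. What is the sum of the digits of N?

729

6^209 = 4301414850709573288902070676359179967338008307103956705668871531868071829670484645433547222345790436399701323177260166892890490536503207503792424394628258066333696
Sum of its 163 digits: 729.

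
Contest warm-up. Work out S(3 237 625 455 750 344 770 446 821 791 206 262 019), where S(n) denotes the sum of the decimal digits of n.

149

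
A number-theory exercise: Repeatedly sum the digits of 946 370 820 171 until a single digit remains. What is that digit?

3

9+4+6+3+7+0+8+2+0+1+7+1 = 48
4+8 = 12
1+2 = 3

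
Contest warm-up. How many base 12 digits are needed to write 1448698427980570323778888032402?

1448698427980570323778888032402 in base 12 is A66741722162315B81A843873956, which has 28 digits.

28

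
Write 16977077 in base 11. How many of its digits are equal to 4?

2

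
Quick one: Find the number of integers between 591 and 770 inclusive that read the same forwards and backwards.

The integers in [591, 770] that read the same forwards and backwards: 595, 606, 616, 626, 636, 646, …, 757, 767.
18 qualify.

18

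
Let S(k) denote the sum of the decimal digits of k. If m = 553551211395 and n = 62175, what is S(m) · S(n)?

S(553551211395) = 5+5+3+5+5+1+2+1+1+3+9+5 = 45.
S(62175) = 6+2+1+7+5 = 21.
45 · 21 = 945.

945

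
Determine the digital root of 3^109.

9

The digital root of n equals n mod 9 (or 9 when 9 | n), so we need 3^109 mod 9.
3^109 ≡ 0 (mod 9), so the digital root is 9.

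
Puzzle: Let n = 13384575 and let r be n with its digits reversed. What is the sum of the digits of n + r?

36

Reversal of 13384575 is 57548331; 13384575 + 57548331 = 70932906.
Digit sum of 70932906: 7+0+9+3+2+9+0+6 = 36.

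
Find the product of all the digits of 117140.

0

1×1×7×1×4×0 = 0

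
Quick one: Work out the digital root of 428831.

4+2+8+8+3+1 = 26
2+6 = 8

8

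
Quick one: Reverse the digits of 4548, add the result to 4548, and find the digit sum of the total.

6

Reversal of 4548 is 8454; 4548 + 8454 = 13002.
Digit sum of 13002: 1+3+0+0+2 = 6.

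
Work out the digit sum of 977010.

9+7+7+0+1+0 = 24

24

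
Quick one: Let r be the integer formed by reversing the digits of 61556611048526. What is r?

Reversing 61556611048526 gives 62584011665516.

62584011665516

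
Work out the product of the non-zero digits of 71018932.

7×1×1×8×9×3×2 = 3024

3024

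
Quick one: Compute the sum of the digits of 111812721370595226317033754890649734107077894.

189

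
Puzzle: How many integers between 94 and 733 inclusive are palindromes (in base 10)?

64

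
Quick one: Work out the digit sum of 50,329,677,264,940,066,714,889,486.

131

5+0+3+2+9+6+7+7+2+6+4+9+4+0+0+6+6+7+1+4+8+8+9+4+8+6 = 131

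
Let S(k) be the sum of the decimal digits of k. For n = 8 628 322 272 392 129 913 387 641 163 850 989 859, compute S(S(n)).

First digit sum: 181.
1+8+1 = 10.

10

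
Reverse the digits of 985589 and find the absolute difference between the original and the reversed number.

Reverse of 985589 is 985589.
|985589 − 985589| = 0

0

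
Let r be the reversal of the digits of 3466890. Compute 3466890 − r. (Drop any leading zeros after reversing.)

2480247

Reverse of 3466890 is 986643.
3466890 − 986643 = 2480247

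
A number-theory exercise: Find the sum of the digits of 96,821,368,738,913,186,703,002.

9+6+8+2+1+3+6+8+7+3+8+9+1+3+1+8+6+7+0+3+0+0+2 = 101

101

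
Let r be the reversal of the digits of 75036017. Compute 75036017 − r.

3972960

Reverse of 75036017 is 71063057.
75036017 − 71063057 = 3972960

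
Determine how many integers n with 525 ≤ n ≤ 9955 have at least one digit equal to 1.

The integers in [525, 9955] that have at least one digit equal to 1: 531, 541, 551, 561, 571, 581, …, 9941, 9951.
3247 qualify.

3247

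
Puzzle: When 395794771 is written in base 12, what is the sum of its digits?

53

395794771 in base 12 is B0673A97.
Digit sum: 11+0+6+7+3+10+9+7 = 53.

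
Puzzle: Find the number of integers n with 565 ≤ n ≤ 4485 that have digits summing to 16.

306

The integers in [565, 4485] that have digits summing to 16: 565, 574, 583, 592, 619, 628, …, 4471, 4480.
306 qualify.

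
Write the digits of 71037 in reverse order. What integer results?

Reversing 71037 gives 73017.

73017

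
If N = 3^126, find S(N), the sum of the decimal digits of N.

3^126 = 1310020508637620352391208095712502073964245732475093456566329
Sum of its 61 digits: 234.

234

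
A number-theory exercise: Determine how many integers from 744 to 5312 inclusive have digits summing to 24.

112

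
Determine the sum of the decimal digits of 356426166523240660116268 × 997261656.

159

356426166523240660116268 × 997261656 = 355450149068698743194082578219808
Sum of its 33 digits: 159.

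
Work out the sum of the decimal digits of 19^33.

226

19^33 = 1580770532156861979997149793605296459437459
Sum of its 43 digits: 226.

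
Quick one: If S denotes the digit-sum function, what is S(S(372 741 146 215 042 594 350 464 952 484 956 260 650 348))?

13

First digit sum: 175.
1+7+5 = 13.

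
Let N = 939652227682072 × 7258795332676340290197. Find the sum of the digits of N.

141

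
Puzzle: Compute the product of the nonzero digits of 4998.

4×9×9×8 = 2592

2592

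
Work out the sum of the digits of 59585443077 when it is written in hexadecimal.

72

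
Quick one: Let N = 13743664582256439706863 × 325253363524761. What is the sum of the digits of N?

13743664582256439706863 × 325253363524761 = 4470173132535036312913396487282134743
Sum of its 37 digits: 144.

144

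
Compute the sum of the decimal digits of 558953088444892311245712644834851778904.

5+5+8+9+5+3+0+8+8+4+4+4+8+9+2+3+1+1+2+4+5+7+1+2+6+4+4+8+3+4+8+5+1+7+7+8+9+0+4 = 186

186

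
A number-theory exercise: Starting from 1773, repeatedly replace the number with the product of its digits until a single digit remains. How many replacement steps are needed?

1773 → 147 → 28 → 16 → 6 (4 steps)

4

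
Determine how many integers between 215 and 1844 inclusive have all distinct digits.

The integers in [215, 1844] that have all distinct digits: 215, 216, 217, 218, 219, 230, …, 1842, 1843.
981 qualify.

981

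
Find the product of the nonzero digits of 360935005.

12150

3×6×9×3×5×5 = 12150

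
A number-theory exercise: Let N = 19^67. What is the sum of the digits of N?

397

19^67 = 47477874031374283688152885768007016140999246110209780956677425527590451521627915156939
Sum of its 86 digits: 397.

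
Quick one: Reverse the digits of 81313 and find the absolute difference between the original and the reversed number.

Reverse of 81313 is 31318.
|81313 − 31318| = 49995

49995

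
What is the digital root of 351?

3+5+1 = 9

9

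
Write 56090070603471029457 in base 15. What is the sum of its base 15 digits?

101

56090070603471029457 in base 15 is 8815593B060B05E3C.
Digit sum: 8+8+1+5+5+9+3+11+0+6+0+11+0+5+14+3+12 = 101.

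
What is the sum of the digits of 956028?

9+5+6+0+2+8 = 30

30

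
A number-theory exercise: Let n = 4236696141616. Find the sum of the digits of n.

55

4+2+3+6+6+9+6+1+4+1+6+1+6 = 55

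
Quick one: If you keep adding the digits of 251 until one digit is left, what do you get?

8

2+5+1 = 8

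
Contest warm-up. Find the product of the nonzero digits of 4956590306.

874800

4×9×5×6×5×9×3×6 = 874800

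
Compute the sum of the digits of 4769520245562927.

75

4+7+6+9+5+2+0+2+4+5+5+6+2+9+2+7 = 75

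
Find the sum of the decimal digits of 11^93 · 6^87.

738

11^93 · 6^87 = 353735383032345843001969768301385855560006952585710855816519756528174943204075043504172450898303499838537173009496649329235981649152783441851635425253645909141487616
Sum of its 165 digits: 738.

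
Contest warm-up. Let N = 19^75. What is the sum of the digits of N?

406

19^75 = 806343466664501958883962520287018859560965241046221848612532346349415118247222072013272915091499
Sum of its 96 digits: 406.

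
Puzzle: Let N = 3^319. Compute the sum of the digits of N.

3^319 = 159103691270434704828826167860388135638741617679746171283361869381923995626838936153055590711413459413585024609390098913457694116207436538222781610583467
Sum of its 153 digits: 693.

693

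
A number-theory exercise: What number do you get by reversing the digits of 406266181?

181662604

Reversing 406266181 gives 181662604.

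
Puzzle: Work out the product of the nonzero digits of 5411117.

140

5×4×1×1×1×1×7 = 140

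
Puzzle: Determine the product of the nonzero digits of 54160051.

600

5×4×1×6×5×1 = 600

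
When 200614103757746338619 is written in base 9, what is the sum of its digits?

83

200614103757746338619 in base 9 is 1744522727224560652532.
Digit sum: 1+7+4+4+5+2+2+7+2+7+2+2+4+5+6+0+6+5+2+5+3+2 = 83.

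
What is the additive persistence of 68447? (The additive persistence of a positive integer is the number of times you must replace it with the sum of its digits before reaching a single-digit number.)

3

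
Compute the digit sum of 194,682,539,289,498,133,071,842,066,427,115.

148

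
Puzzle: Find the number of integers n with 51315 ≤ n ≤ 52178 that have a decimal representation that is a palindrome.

9

The integers in [51315, 52178] that have a decimal representation that is a palindrome: 51315, 51415, 51515, 51615, 51715, 51815, 51915, 52025, 52125.
9 qualify.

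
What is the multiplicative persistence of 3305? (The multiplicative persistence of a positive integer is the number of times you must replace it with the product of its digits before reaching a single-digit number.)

3305 → 0 (1 step)

1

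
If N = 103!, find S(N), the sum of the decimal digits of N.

103! = 99029007164861804075467152545817733490901658221144924830052805546998766658416222832141441073883538492653516385977292093222882134415149891584000000000000000000000000
Sum of its 164 digits: 621.

621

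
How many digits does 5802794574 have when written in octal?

11

5802794574 in base 8 is 53167717116, which has 11 digits.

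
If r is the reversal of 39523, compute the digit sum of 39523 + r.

17

Reversal of 39523 is 32593; 39523 + 32593 = 72116.
Digit sum of 72116: 7+2+1+1+6 = 17.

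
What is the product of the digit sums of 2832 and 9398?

435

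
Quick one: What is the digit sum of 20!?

20! = 2432902008176640000
Sum of its 19 digits: 54.

54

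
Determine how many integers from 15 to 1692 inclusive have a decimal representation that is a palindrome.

The integers in [15, 1692] that have a decimal representation that is a palindrome: 22, 33, 44, 55, 66, 77, …, 1551, 1661.
105 qualify.

105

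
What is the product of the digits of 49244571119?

362880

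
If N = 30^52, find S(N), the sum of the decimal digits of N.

117

30^52 = 64610818892266732989322410000000000000000000000000000000000000000000000000000
Sum of its 77 digits: 117.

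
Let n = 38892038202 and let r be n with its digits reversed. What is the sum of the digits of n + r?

Reversal of 38892038202 is 20283029883; 38892038202 + 20283029883 = 59175068085.
Digit sum of 59175068085: 5+9+1+7+5+0+6+8+0+8+5 = 54.

54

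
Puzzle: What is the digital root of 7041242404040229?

7+0+4+1+2+4+2+4+0+4+0+4+0+2+2+9 = 45
4+5 = 9

9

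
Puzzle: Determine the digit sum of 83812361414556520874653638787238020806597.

186

8+3+8+1+2+3+6+1+4+1+4+5+5+6+5+2+0+8+7+4+6+5+3+6+3+8+7+8+7+2+3+8+0+2+0+8+0+6+5+9+7 = 186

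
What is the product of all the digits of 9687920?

0

9×6×8×7×9×2×0 = 0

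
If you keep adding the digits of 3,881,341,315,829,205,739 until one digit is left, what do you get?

1

3+8+8+1+3+4+1+3+1+5+8+2+9+2+0+5+7+3+9 = 82
8+2 = 10
1+0 = 1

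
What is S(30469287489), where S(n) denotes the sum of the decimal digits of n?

60

3+0+4+6+9+2+8+7+4+8+9 = 60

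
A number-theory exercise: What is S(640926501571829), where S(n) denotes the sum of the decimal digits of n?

6+4+0+9+2+6+5+0+1+5+7+1+8+2+9 = 65

65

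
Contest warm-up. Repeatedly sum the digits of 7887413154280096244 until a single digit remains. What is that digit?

2

7+8+8+7+4+1+3+1+5+4+2+8+0+0+9+6+2+4+4 = 83
8+3 = 11
1+1 = 2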